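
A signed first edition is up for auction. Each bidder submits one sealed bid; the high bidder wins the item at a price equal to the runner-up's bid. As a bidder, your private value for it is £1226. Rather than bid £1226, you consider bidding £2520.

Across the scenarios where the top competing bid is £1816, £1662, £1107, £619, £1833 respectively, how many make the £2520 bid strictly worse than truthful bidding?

The deviation hurts exactly when the highest competing bid lies strictly between £1226 and £2520 — overbidding then wins at a price above your value.
£1816: inside the interval → strictly worse (loss £590).
£1662: inside the interval → strictly worse (loss £436).
£1107: below both → same outcome either way.
£619: below both → same outcome either way.
£1833: inside the interval → strictly worse (loss £607).
Count: 3.

3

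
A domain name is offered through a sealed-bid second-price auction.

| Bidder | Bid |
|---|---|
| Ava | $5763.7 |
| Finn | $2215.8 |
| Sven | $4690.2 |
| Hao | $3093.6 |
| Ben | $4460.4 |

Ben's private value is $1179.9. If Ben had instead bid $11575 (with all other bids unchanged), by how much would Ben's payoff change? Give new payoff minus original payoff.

The highest bid among the other bidders is $5763.7; Ben's bid doesn't change that.
Original bid $4460.4: Ben is not highest (top rival bid is $5763.7); payoff $0.
Alternative bid $11575: Ben is highest, pays the top rival bid $5763.7; payoff $1179.9 − $5763.7 = −$4583.8.
Change in payoff = −$4583.8 − ($0) = −$4583.8.

−$4583.8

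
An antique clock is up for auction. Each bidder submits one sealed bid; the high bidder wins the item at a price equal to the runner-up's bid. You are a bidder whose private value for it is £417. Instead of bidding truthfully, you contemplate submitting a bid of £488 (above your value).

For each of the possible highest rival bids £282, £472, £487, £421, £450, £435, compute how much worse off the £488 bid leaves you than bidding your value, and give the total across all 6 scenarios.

£180

The deviation costs you only when the competing bid falls strictly between £417 and £488; elsewhere both bids give the same outcome.
£282: outcomes coincide → loss £0.
£472: truthful payoff £0, deviation payoff −£55 → loss £55.
£487: truthful payoff £0, deviation payoff −£70 → loss £70.
£421: truthful payoff £0, deviation payoff −£4 → loss £4.
£450: truthful payoff £0, deviation payoff −£33 → loss £33.
£435: truthful payoff £0, deviation payoff −£18 → loss £18.
Total loss = £55 + £70 + £4 + £33 + £18 = £180.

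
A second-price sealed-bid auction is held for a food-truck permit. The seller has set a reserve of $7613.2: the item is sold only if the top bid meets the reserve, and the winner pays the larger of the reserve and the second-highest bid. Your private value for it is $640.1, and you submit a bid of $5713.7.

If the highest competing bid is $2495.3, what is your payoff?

Your bid $5713.7 is the highest bid but falls below the reserve $7613.2, so the item goes unsold. Payoff $0.

$0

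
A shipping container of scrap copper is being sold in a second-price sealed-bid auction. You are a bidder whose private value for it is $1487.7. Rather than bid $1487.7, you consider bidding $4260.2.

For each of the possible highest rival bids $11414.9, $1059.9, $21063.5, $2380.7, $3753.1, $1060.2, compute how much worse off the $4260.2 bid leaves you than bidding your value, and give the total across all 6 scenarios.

The deviation costs you only when the competing bid falls strictly between $1487.7 and $4260.2; elsewhere both bids give the same outcome.
$11414.9: outcomes coincide → loss $0.
$1059.9: outcomes coincide → loss $0.
$21063.5: outcomes coincide → loss $0.
$2380.7: truthful payoff $0, deviation payoff −$893 → loss $893.
$3753.1: truthful payoff $0, deviation payoff −$2265.4 → loss $2265.4.
$1060.2: outcomes coincide → loss $0.
Total loss = $893 + $2265.4 = $3158.4.

$3158.4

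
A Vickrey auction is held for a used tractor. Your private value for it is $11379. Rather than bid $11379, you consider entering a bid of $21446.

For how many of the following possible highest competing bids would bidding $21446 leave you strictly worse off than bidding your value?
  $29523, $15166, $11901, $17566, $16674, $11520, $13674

6

The deviation hurts exactly when the highest competing bid lies strictly between $11379 and $21446 — overbidding then wins at a price above your value.
$29523: above both → same outcome either way.
$15166: inside the interval → strictly worse (loss $3787).
$11901: inside the interval → strictly worse (loss $522).
$17566: inside the interval → strictly worse (loss $6187).
$16674: inside the interval → strictly worse (loss $5295).
$11520: inside the interval → strictly worse (loss $141).
$13674: inside the interval → strictly worse (loss $2295).
Count: 6.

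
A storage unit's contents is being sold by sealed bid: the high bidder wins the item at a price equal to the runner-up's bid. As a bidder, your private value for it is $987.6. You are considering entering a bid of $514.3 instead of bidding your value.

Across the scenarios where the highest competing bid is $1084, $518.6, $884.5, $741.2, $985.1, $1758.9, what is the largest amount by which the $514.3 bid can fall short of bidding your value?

$469

$1084: same outcome either way → loss $0.
$518.6: truthful gives $469, deviation gives $0 → loss $469.
$884.5: truthful gives $103.1, deviation gives $0 → loss $103.1.
$741.2: truthful gives $246.4, deviation gives $0 → loss $246.4.
$985.1: truthful gives $2.5, deviation gives $0 → loss $2.5.
$1758.9: same outcome either way → loss $0.
Maximum loss: $469.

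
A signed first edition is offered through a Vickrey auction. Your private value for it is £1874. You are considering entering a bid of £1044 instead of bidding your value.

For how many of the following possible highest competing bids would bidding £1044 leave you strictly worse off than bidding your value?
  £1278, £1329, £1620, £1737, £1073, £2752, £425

The deviation hurts exactly when the highest competing bid lies strictly between £1044 and £1874 — underbidding then forfeits a profitable win.
£1278: inside the interval → strictly worse (loss £596).
£1329: inside the interval → strictly worse (loss £545).
£1620: inside the interval → strictly worse (loss £254).
£1737: inside the interval → strictly worse (loss £137).
£1073: inside the interval → strictly worse (loss £801).
£2752: above both → same outcome either way.
£425: below both → same outcome either way.
Count: 5.

5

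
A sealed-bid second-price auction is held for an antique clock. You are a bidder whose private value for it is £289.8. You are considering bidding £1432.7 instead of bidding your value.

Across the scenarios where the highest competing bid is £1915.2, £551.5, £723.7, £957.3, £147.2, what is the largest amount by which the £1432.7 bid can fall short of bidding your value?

£1915.2: same outcome either way → loss £0.
£551.5: truthful gives £0, deviation gives −£261.7 → loss £261.7.
£723.7: truthful gives £0, deviation gives −£433.9 → loss £433.9.
£957.3: truthful gives £0, deviation gives −£667.5 → loss £667.5.
£147.2: same outcome either way → loss £0.
Maximum loss: £667.5.

£667.5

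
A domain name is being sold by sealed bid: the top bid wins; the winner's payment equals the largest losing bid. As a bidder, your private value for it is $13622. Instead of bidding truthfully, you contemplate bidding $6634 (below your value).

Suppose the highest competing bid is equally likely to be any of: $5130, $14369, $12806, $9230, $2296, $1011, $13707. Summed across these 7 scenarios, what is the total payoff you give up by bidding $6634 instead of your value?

The deviation costs you only when the competing bid falls strictly between $6634 and $13622; elsewhere both bids give the same outcome.
$5130: outcomes coincide → loss $0.
$14369: outcomes coincide → loss $0.
$12806: truthful payoff $816, deviation payoff $0 → loss $816.
$9230: truthful payoff $4392, deviation payoff $0 → loss $4392.
$2296: outcomes coincide → loss $0.
$1011: outcomes coincide → loss $0.
$13707: outcomes coincide → loss $0.
Total loss = $816 + $4392 = $5208.

$5208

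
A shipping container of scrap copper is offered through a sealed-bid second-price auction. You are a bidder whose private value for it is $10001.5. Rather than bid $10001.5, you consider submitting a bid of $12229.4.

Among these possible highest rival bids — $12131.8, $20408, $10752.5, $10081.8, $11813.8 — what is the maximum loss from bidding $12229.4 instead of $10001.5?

$12131.8: truthful gives $0, deviation gives −$2130.3 → loss $2130.3.
$20408: same outcome either way → loss $0.
$10752.5: truthful gives $0, deviation gives −$751 → loss $751.
$10081.8: truthful gives $0, deviation gives −$80.3 → loss $80.3.
$11813.8: truthful gives $0, deviation gives −$1812.3 → loss $1812.3.
Maximum loss: $2130.3.

$2130.3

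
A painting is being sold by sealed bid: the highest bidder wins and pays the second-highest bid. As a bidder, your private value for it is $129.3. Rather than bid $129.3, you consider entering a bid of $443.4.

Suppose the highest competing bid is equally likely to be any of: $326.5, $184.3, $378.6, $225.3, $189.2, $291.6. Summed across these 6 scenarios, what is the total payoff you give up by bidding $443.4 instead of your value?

The deviation costs you only when the competing bid falls strictly between $129.3 and $443.4; elsewhere both bids give the same outcome.
$326.5: truthful payoff $0, deviation payoff −$197.2 → loss $197.2.
$184.3: truthful payoff $0, deviation payoff −$55 → loss $55.
$378.6: truthful payoff $0, deviation payoff −$249.3 → loss $249.3.
$225.3: truthful payoff $0, deviation payoff −$96 → loss $96.
$189.2: truthful payoff $0, deviation payoff −$59.9 → loss $59.9.
$291.6: truthful payoff $0, deviation payoff −$162.3 → loss $162.3.
Total loss = $197.2 + $55 + $249.3 + $96 + $59.9 + $162.3 = $819.7.

$819.7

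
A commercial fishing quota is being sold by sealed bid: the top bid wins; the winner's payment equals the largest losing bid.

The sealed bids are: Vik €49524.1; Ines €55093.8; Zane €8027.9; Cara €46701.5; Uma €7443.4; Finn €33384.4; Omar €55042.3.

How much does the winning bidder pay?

Highest bid: Ines at €55093.8, so Ines wins.
Second-highest bid: Omar at €55042.3 — that is the price the winner pays.

€55042.3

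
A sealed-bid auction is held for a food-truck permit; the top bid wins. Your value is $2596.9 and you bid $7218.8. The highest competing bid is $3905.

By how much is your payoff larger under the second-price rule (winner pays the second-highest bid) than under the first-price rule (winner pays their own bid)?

$3313.8

You have the highest bid, so you win under either rule.
Second-price: pay $3905 → payoff −$1308.1.
First-price: pay your own bid $7218.8 → payoff −$4621.9.
Difference = −$1308.1 − (−$4621.9) = $3313.8.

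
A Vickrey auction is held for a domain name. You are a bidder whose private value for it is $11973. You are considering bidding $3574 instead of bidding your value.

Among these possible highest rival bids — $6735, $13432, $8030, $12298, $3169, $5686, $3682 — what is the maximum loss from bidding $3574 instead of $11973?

$6735: truthful gives $5238, deviation gives $0 → loss $5238.
$13432: same outcome either way → loss $0.
$8030: truthful gives $3943, deviation gives $0 → loss $3943.
$12298: same outcome either way → loss $0.
$3169: same outcome either way → loss $0.
$5686: truthful gives $6287, deviation gives $0 → loss $6287.
$3682: truthful gives $8291, deviation gives $0 → loss $8291.
Maximum loss: $8291.

$8291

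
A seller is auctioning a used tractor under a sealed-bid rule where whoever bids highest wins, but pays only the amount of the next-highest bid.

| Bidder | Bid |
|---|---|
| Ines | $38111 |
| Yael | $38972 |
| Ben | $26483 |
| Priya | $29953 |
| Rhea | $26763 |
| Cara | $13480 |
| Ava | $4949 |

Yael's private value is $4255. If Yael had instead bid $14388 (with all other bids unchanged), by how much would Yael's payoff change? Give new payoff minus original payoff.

The highest bid among the other bidders is $38111; Yael's bid doesn't change that.
Original bid $38972: Yael is highest, pays the top rival bid $38111; payoff $4255 − $38111 = −$33856.
Alternative bid $14388: Yael is not highest (top rival bid is $38111); payoff $0.
Change in payoff = $0 − (−$33856) = $33856.

$33856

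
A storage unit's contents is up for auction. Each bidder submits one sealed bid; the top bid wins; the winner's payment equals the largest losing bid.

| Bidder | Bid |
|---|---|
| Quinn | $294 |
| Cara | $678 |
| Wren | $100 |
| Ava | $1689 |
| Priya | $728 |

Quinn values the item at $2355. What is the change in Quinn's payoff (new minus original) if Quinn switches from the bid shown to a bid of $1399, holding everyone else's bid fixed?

The highest bid among the other bidders is $1689; Quinn's bid doesn't change that.
Original bid $294: Quinn is not highest (top rival bid is $1689); payoff $0.
Alternative bid $1399: Quinn is not highest (top rival bid is $1689); payoff $0.
Change in payoff = $0 − ($0) = $0.

$0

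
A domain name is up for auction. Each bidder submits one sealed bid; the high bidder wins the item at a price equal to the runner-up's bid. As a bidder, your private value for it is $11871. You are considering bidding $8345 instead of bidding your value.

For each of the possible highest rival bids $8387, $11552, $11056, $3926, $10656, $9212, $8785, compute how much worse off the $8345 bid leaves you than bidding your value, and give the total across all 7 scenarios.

The deviation costs you only when the competing bid falls strictly between $8345 and $11871; elsewhere both bids give the same outcome.
$8387: truthful payoff $3484, deviation payoff $0 → loss $3484.
$11552: truthful payoff $319, deviation payoff $0 → loss $319.
$11056: truthful payoff $815, deviation payoff $0 → loss $815.
$3926: outcomes coincide → loss $0.
$10656: truthful payoff $1215, deviation payoff $0 → loss $1215.
$9212: truthful payoff $2659, deviation payoff $0 → loss $2659.
$8785: truthful payoff $3086, deviation payoff $0 → loss $3086.
Total loss = $3484 + $319 + $815 + $1215 + $2659 + $3086 = $11578.

$11578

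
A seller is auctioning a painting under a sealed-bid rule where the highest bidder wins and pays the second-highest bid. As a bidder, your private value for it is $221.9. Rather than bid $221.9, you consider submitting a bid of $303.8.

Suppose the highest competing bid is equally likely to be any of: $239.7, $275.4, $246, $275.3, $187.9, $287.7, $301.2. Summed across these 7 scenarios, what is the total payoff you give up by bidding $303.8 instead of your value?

$293.9

The deviation costs you only when the competing bid falls strictly between $221.9 and $303.8; elsewhere both bids give the same outcome.
$239.7: truthful payoff $0, deviation payoff −$17.8 → loss $17.8.
$275.4: truthful payoff $0, deviation payoff −$53.5 → loss $53.5.
$246: truthful payoff $0, deviation payoff −$24.1 → loss $24.1.
$275.3: truthful payoff $0, deviation payoff −$53.4 → loss $53.4.
$187.9: outcomes coincide → loss $0.
$287.7: truthful payoff $0, deviation payoff −$65.8 → loss $65.8.
$301.2: truthful payoff $0, deviation payoff −$79.3 → loss $79.3.
Total loss = $17.8 + $53.5 + $24.1 + $53.4 + $65.8 + $79.3 = $293.9.
Truthful bidding weakly dominates here: raising your bid can only win items priced above your value, and lowering it can only forfeit items priced below.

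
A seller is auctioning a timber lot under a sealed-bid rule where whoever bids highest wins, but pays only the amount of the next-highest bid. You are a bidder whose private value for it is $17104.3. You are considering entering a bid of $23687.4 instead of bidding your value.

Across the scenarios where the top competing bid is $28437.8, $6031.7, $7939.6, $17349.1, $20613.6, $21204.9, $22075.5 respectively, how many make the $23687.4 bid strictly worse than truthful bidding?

The deviation hurts exactly when the highest competing bid lies strictly between $17104.3 and $23687.4 — overbidding then wins at a price above your value.
$28437.8: above both → same outcome either way.
$6031.7: below both → same outcome either way.
$7939.6: below both → same outcome either way.
$17349.1: inside the interval → strictly worse (loss $244.8).
$20613.6: inside the interval → strictly worse (loss $3509.3).
$21204.9: inside the interval → strictly worse (loss $4100.6).
$22075.5: inside the interval → strictly worse (loss $4971.2).
Count: 4.

4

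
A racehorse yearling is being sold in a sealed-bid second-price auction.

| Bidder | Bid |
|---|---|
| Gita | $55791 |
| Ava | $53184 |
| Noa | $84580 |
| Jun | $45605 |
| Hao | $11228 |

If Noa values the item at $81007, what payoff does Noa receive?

$25216

Highest bid: Noa at $84580, so Noa wins.
Second-highest bid: Gita at $55791 — that is the price the winner pays.
Noa's payoff = value − price = $81007 − $55791 = $25216.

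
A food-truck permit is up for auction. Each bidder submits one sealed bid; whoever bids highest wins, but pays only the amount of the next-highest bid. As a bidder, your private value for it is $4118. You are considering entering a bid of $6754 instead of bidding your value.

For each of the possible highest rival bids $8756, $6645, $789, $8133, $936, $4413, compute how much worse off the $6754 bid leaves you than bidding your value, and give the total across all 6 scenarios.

The deviation costs you only when the competing bid falls strictly between $4118 and $6754; elsewhere both bids give the same outcome.
$8756: outcomes coincide → loss $0.
$6645: truthful payoff $0, deviation payoff −$2527 → loss $2527.
$789: outcomes coincide → loss $0.
$8133: outcomes coincide → loss $0.
$936: outcomes coincide → loss $0.
$4413: truthful payoff $0, deviation payoff −$295 → loss $295.
Total loss = $2527 + $295 = $2822.

$2822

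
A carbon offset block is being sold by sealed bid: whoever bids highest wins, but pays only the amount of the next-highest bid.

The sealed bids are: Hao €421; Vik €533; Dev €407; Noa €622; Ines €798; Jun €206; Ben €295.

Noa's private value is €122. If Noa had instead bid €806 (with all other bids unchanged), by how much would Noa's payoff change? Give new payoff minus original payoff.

The highest bid among the other bidders is €798; Noa's bid doesn't change that.
Original bid €622: Noa is not highest (top rival bid is €798); payoff €0.
Alternative bid €806: Noa is highest, pays the top rival bid €798; payoff €122 − €798 = −€676.
Change in payoff = −€676 − (€0) = −€676.

−€676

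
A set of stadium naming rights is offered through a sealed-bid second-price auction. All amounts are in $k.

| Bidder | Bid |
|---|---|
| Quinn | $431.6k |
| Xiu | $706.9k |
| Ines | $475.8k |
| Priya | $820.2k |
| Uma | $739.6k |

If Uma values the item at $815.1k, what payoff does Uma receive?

Highest bid: Priya at $820.2k, so Priya wins.
Second-highest bid: Uma at $739.6k — that is the price the winner pays.
Uma did not win, so Uma pays nothing and receives nothing: payoff $0k.

$0k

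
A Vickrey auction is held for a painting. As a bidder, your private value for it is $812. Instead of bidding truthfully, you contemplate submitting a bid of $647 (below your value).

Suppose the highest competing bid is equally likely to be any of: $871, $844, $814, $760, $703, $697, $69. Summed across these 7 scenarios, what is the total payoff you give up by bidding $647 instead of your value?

$276

The deviation costs you only when the competing bid falls strictly between $647 and $812; elsewhere both bids give the same outcome.
$871: outcomes coincide → loss $0.
$844: outcomes coincide → loss $0.
$814: outcomes coincide → loss $0.
$760: truthful payoff $52, deviation payoff $0 → loss $52.
$703: truthful payoff $109, deviation payoff $0 → loss $109.
$697: truthful payoff $115, deviation payoff $0 → loss $115.
$69: outcomes coincide → loss $0.
Total loss = $52 + $109 + $115 = $276.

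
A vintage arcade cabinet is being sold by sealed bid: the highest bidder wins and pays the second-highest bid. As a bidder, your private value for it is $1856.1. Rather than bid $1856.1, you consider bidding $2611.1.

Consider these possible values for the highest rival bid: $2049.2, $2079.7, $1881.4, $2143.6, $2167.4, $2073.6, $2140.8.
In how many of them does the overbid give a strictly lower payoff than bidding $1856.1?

The deviation hurts exactly when the highest competing bid lies strictly between $1856.1 and $2611.1 — overbidding then wins at a price above your value.
$2049.2: inside the interval → strictly worse (loss $193.1).
$2079.7: inside the interval → strictly worse (loss $223.6).
$1881.4: inside the interval → strictly worse (loss $25.3).
$2143.6: inside the interval → strictly worse (loss $287.5).
$2167.4: inside the interval → strictly worse (loss $311.3).
$2073.6: inside the interval → strictly worse (loss $217.5).
$2140.8: inside the interval → strictly worse (loss $284.7).
Count: 7.

7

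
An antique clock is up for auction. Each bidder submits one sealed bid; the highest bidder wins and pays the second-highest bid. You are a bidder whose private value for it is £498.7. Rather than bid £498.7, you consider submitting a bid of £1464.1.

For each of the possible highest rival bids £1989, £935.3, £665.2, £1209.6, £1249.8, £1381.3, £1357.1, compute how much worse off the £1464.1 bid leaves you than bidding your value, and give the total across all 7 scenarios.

£3806.1

The deviation costs you only when the competing bid falls strictly between £498.7 and £1464.1; elsewhere both bids give the same outcome.
£1989: outcomes coincide → loss £0.
£935.3: truthful payoff £0, deviation payoff −£436.6 → loss £436.6.
£665.2: truthful payoff £0, deviation payoff −£166.5 → loss £166.5.
£1209.6: truthful payoff £0, deviation payoff −£710.9 → loss £710.9.
£1249.8: truthful payoff £0, deviation payoff −£751.1 → loss £751.1.
£1381.3: truthful payoff £0, deviation payoff −£882.6 → loss £882.6.
£1357.1: truthful payoff £0, deviation payoff −£858.4 → loss £858.4.
Total loss = £436.6 + £166.5 + £710.9 + £751.1 + £882.6 + £858.4 = £3806.1.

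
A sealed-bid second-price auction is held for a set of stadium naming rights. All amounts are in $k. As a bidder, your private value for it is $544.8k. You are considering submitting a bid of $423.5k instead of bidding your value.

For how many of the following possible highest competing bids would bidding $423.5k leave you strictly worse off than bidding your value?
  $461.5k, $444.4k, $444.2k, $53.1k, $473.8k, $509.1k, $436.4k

6

The deviation hurts exactly when the highest competing bid lies strictly between $423.5k and $544.8k — underbidding then forfeits a profitable win.
$461.5k: inside the interval → strictly worse (loss $83.3k).
$444.4k: inside the interval → strictly worse (loss $100.4k).
$444.2k: inside the interval → strictly worse (loss $100.6k).
$53.1k: below both → same outcome either way.
$473.8k: inside the interval → strictly worse (loss $71k).
$509.1k: inside the interval → strictly worse (loss $35.7k).
$436.4k: inside the interval → strictly worse (loss $108.4k).
Count: 6.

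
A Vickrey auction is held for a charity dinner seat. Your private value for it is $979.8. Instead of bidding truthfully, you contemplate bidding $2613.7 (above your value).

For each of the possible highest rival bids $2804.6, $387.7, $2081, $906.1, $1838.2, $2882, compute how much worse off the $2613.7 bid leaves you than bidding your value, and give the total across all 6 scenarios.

The deviation costs you only when the competing bid falls strictly between $979.8 and $2613.7; elsewhere both bids give the same outcome.
$2804.6: outcomes coincide → loss $0.
$387.7: outcomes coincide → loss $0.
$2081: truthful payoff $0, deviation payoff −$1101.2 → loss $1101.2.
$906.1: outcomes coincide → loss $0.
$1838.2: truthful payoff $0, deviation payoff −$858.4 → loss $858.4.
$2882: outcomes coincide → loss $0.
Total loss = $1101.2 + $858.4 = $1959.6.
Truthful bidding weakly dominates here: raising your bid can only win items priced above your value, and lowering it can only forfeit items priced below.

$1959.6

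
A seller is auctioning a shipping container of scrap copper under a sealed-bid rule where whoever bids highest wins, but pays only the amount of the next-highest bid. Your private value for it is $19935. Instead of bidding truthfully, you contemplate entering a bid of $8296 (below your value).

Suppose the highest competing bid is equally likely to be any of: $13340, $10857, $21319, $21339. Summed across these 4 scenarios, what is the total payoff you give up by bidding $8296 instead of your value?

The deviation costs you only when the competing bid falls strictly between $8296 and $19935; elsewhere both bids give the same outcome.
$13340: truthful payoff $6595, deviation payoff $0 → loss $6595.
$10857: truthful payoff $9078, deviation payoff $0 → loss $9078.
$21319: outcomes coincide → loss $0.
$21339: outcomes coincide → loss $0.
Total loss = $6595 + $9078 = $15673.
In a second-price auction your bid sets only whether you win, not what you pay, so bidding your true value is weakly dominant.

$15673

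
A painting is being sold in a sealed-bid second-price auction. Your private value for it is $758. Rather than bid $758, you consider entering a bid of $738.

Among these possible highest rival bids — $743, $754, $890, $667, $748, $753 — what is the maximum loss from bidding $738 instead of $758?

$15

$743: truthful gives $15, deviation gives $0 → loss $15.
$754: truthful gives $4, deviation gives $0 → loss $4.
$890: same outcome either way → loss $0.
$667: same outcome either way → loss $0.
$748: truthful gives $10, deviation gives $0 → loss $10.
$753: truthful gives $5, deviation gives $0 → loss $5.
Maximum loss: $15.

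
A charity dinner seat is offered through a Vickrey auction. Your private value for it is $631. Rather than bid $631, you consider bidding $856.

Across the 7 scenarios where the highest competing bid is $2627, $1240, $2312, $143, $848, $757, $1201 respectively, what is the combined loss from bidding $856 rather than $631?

$343

The deviation costs you only when the competing bid falls strictly between $631 and $856; elsewhere both bids give the same outcome.
$2627: outcomes coincide → loss $0.
$1240: outcomes coincide → loss $0.
$2312: outcomes coincide → loss $0.
$143: outcomes coincide → loss $0.
$848: truthful payoff $0, deviation payoff −$217 → loss $217.
$757: truthful payoff $0, deviation payoff −$126 → loss $126.
$1201: outcomes coincide → loss $0.
Total loss = $217 + $126 = $343.
Because the price is fixed by the runner-up's bid, deviating from your value can only change a good outcome into a bad one — never the reverse.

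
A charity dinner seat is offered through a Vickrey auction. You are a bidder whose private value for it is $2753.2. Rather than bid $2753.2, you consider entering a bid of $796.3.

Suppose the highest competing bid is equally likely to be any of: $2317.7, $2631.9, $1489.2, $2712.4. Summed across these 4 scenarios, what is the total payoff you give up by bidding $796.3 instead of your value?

The deviation costs you only when the competing bid falls strictly between $796.3 and $2753.2; elsewhere both bids give the same outcome.
$2317.7: truthful payoff $435.5, deviation payoff $0 → loss $435.5.
$2631.9: truthful payoff $121.3, deviation payoff $0 → loss $121.3.
$1489.2: truthful payoff $1264, deviation payoff $0 → loss $1264.
$2712.4: truthful payoff $40.8, deviation payoff $0 → loss $40.8.
Total loss = $435.5 + $121.3 + $1264 + $40.8 = $1861.6.
Truthful bidding weakly dominates here: raising your bid can only win items priced above your value, and lowering it can only forfeit items priced below.

$1861.6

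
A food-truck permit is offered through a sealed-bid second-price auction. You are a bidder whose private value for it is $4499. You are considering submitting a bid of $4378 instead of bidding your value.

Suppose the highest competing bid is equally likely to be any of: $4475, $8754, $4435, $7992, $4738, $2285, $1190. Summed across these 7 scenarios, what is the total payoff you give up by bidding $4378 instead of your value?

$88

The deviation costs you only when the competing bid falls strictly between $4378 and $4499; elsewhere both bids give the same outcome.
$4475: truthful payoff $24, deviation payoff $0 → loss $24.
$8754: outcomes coincide → loss $0.
$4435: truthful payoff $64, deviation payoff $0 → loss $64.
$7992: outcomes coincide → loss $0.
$4738: outcomes coincide → loss $0.
$2285: outcomes coincide → loss $0.
$1190: outcomes coincide → loss $0.
Total loss = $24 + $64 = $88.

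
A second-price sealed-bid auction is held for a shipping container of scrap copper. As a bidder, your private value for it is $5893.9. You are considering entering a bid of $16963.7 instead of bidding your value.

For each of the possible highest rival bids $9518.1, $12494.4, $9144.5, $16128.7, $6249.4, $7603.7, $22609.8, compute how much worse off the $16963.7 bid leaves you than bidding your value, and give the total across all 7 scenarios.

$25775.4

The deviation costs you only when the competing bid falls strictly between $5893.9 and $16963.7; elsewhere both bids give the same outcome.
$9518.1: truthful payoff $0, deviation payoff −$3624.2 → loss $3624.2.
$12494.4: truthful payoff $0, deviation payoff −$6600.5 → loss $6600.5.
$9144.5: truthful payoff $0, deviation payoff −$3250.6 → loss $3250.6.
$16128.7: truthful payoff $0, deviation payoff −$10234.8 → loss $10234.8.
$6249.4: truthful payoff $0, deviation payoff −$355.5 → loss $355.5.
$7603.7: truthful payoff $0, deviation payoff −$1709.8 → loss $1709.8.
$22609.8: outcomes coincide → loss $0.
Total loss = $3624.2 + $6600.5 + $3250.6 + $10234.8 + $355.5 + $1709.8 = $25775.4.
In a second-price auction your bid sets only whether you win, not what you pay, so bidding your true value is weakly dominant.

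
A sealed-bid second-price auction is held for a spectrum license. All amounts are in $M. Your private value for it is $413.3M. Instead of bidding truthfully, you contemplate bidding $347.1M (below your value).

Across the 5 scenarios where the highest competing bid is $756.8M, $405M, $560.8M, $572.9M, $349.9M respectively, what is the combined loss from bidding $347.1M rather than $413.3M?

$71.7M

The deviation costs you only when the competing bid falls strictly between $347.1M and $413.3M; elsewhere both bids give the same outcome.
$756.8M: outcomes coincide → loss $0M.
$405M: truthful payoff $8.3M, deviation payoff $0M → loss $8.3M.
$560.8M: outcomes coincide → loss $0M.
$572.9M: outcomes coincide → loss $0M.
$349.9M: truthful payoff $63.4M, deviation payoff $0M → loss $63.4M.
Total loss = $8.3M + $63.4M = $71.7M.
Because the price is fixed by the runner-up's bid, deviating from your value can only change a good outcome into a bad one — never the reverse.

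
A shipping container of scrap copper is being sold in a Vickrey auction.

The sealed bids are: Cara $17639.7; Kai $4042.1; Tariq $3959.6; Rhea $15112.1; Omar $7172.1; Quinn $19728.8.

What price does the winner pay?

Highest bid: Quinn at $19728.8, so Quinn wins.
Second-highest bid: Cara at $17639.7 — that is the price the winner pays.

$17639.7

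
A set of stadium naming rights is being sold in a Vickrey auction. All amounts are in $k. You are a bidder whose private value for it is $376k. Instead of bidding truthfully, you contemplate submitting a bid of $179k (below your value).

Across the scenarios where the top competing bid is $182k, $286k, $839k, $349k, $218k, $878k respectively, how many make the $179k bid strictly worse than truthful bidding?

The deviation hurts exactly when the highest competing bid lies strictly between $179k and $376k — underbidding then forfeits a profitable win.
$182k: inside the interval → strictly worse (loss $194k).
$286k: inside the interval → strictly worse (loss $90k).
$839k: above both → same outcome either way.
$349k: inside the interval → strictly worse (loss $27k).
$218k: inside the interval → strictly worse (loss $158k).
$878k: above both → same outcome either way.
Count: 4.

4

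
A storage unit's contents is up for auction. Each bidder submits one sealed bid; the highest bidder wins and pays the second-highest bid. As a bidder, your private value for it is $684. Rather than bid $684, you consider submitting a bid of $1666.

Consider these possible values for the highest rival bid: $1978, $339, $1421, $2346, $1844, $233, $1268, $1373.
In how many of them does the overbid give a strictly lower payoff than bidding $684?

3

The deviation hurts exactly when the highest competing bid lies strictly between $684 and $1666 — overbidding then wins at a price above your value.
$1978: above both → same outcome either way.
$339: below both → same outcome either way.
$1421: inside the interval → strictly worse (loss $737).
$2346: above both → same outcome either way.
$1844: above both → same outcome either way.
$233: below both → same outcome either way.
$1268: inside the interval → strictly worse (loss $584).
$1373: inside the interval → strictly worse (loss $689).
Count: 3.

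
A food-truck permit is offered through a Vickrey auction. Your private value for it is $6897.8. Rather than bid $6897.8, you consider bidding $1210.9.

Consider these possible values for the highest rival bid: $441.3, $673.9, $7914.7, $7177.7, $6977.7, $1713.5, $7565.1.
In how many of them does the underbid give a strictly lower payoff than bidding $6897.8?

The deviation hurts exactly when the highest competing bid lies strictly between $1210.9 and $6897.8 — underbidding then forfeits a profitable win.
$441.3: below both → same outcome either way.
$673.9: below both → same outcome either way.
$7914.7: above both → same outcome either way.
$7177.7: above both → same outcome either way.
$6977.7: above both → same outcome either way.
$1713.5: inside the interval → strictly worse (loss $5184.3).
$7565.1: above both → same outcome either way.
Count: 1.

1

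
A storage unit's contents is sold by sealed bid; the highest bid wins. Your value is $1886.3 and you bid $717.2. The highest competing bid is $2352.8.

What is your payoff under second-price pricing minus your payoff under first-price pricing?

Your bid $717.2 is below $2352.8, so you lose under either rule.
Payoff is $0 in both cases; difference = $0.

$0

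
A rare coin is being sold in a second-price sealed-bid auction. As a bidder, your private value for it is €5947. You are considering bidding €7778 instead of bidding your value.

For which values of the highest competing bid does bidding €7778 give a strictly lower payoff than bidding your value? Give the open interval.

(€5947, €7778)

If the competing bid is below €5947, both bids win at the same price — no difference.
If it is above €7778, both bids lose — no difference.
If it lies strictly between €5947 and €7778, bidding your value loses (payoff 0) while bidding €7778 wins at a price above your value (payoff negative).
So the deviation strictly hurts on the open interval (€5947, €7778).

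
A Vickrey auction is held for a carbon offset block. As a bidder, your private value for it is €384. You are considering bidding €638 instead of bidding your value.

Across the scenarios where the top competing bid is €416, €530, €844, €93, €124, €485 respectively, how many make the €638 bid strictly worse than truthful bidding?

The deviation hurts exactly when the highest competing bid lies strictly between €384 and €638 — overbidding then wins at a price above your value.
€416: inside the interval → strictly worse (loss €32).
€530: inside the interval → strictly worse (loss €146).
€844: above both → same outcome either way.
€93: below both → same outcome either way.
€124: below both → same outcome either way.
€485: inside the interval → strictly worse (loss €101).
Count: 3.

3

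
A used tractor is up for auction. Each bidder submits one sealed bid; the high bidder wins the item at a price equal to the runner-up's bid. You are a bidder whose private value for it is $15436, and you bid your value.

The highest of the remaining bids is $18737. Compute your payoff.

Your bid $15436 is below the highest competing bid $18737, so you lose.
A losing bidder pays nothing and receives nothing: payoff = $0.

$0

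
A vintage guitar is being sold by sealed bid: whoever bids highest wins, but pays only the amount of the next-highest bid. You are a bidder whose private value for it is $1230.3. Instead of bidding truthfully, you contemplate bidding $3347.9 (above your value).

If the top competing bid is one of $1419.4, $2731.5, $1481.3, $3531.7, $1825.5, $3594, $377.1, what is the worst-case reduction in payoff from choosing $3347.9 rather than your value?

$1419.4: truthful gives $0, deviation gives −$189.1 → loss $189.1.
$2731.5: truthful gives $0, deviation gives −$1501.2 → loss $1501.2.
$1481.3: truthful gives $0, deviation gives −$251 → loss $251.
$3531.7: same outcome either way → loss $0.
$1825.5: truthful gives $0, deviation gives −$595.2 → loss $595.2.
$3594: same outcome either way → loss $0.
$377.1: same outcome either way → loss $0.
Maximum loss: $1501.2.

$1501.2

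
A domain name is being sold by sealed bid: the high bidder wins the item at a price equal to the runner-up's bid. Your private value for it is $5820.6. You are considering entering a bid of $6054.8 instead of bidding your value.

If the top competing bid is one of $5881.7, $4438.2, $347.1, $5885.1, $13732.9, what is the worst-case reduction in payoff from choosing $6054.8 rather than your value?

$64.5

$5881.7: truthful gives $0, deviation gives −$61.1 → loss $61.1.
$4438.2: same outcome either way → loss $0.
$347.1: same outcome either way → loss $0.
$5885.1: truthful gives $0, deviation gives −$64.5 → loss $64.5.
$13732.9: same outcome either way → loss $0.
Maximum loss: $64.5.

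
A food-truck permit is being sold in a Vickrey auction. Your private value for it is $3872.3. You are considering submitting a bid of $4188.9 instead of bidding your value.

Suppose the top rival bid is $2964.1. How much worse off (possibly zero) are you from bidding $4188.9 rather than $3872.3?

Bidding your value $3872.3: you win (since $3872.3 > $2964.1) and pay $2964.1. Payoff $908.2.
Bidding $4188.9: you win and pay $2964.1. Payoff $3872.3 − $2964.1 = $908.2.
Difference = $908.2 − $908.2 = $0; both bids lead to the same outcome because the competing bid is below both your value and your alternative bid.
Truthful bidding weakly dominates here: raising your bid can only win items priced above your value, and lowering it can only forfeit items priced below.

$0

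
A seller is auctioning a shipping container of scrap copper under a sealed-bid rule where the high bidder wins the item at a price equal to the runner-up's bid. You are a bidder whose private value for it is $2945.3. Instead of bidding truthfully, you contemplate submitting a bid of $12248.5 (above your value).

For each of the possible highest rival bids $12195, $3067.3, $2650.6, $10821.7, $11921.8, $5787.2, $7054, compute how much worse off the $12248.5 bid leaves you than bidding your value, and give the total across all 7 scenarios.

The deviation costs you only when the competing bid falls strictly between $2945.3 and $12248.5; elsewhere both bids give the same outcome.
$12195: truthful payoff $0, deviation payoff −$9249.7 → loss $9249.7.
$3067.3: truthful payoff $0, deviation payoff −$122 → loss $122.
$2650.6: outcomes coincide → loss $0.
$10821.7: truthful payoff $0, deviation payoff −$7876.4 → loss $7876.4.
$11921.8: truthful payoff $0, deviation payoff −$8976.5 → loss $8976.5.
$5787.2: truthful payoff $0, deviation payoff −$2841.9 → loss $2841.9.
$7054: truthful payoff $0, deviation payoff −$4108.7 → loss $4108.7.
Total loss = $9249.7 + $122 + $7876.4 + $8976.5 + $2841.9 + $4108.7 = $33175.2.

$33175.2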